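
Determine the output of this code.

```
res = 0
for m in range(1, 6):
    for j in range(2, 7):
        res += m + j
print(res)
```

m=1,j=2: res = 0+3 = 3
m=1,j=3: res = 3+4 = 7
m=1,j=4: res = 7+5 = 12
m=1,j=5: res = 12+6 = 18
m=1,j=6: res = 18+7 = 25
m=2,j=2: res = 25+4 = 29
m=2,j=3: res = 29+5 = 34
m=2,j=4: res = 34+6 = 40
m=2,j=5: res = 40+7 = 47
m=2,j=6: res = 47+8 = 55
m=3,j=2: res = 55+5 = 60
m=3,j=3: res = 60+6 = 66
m=3,j=4: res = 66+7 = 73
m=3,j=5: res = 73+8 = 81
m=3,j=6: res = 81+9 = 90
m=4,j=2: res = 90+6 = 96
m=4,j=3: res = 96+7 = 103
m=4,j=4: res = 103+8 = 111
m=4,j=5: res = 111+9 = 120
m=4,j=6: res = 120+10 = 130
m=5,j=2: res = 130+7 = 137
m=5,j=3: res = 137+8 = 145
m=5,j=4: res = 145+9 = 154
m=5,j=5: res = 154+10 = 164
m=5,j=6: res = 164+11 = 175

175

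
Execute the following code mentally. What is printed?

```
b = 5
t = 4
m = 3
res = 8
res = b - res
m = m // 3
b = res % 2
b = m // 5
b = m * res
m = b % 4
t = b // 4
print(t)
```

-1

res = 5-8 = -3
m = 3//3 = 1
b = (-3)%2 = 1
b = 1//5 = 0
b = 1*(-3) = -3
m = (-3)%4 = 1
t = (-3)//4 = -1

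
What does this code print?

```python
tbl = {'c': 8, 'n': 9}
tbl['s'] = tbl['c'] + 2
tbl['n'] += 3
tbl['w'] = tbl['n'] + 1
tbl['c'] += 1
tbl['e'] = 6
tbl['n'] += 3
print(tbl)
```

{'c': 9, 'n': 15, 's': 10, 'w': 13, 'e': 6}

tbl['s'] = tbl['c']+2 = 10 → {'c': 8, 'n': 9, 's': 10}
tbl['n'] = 9+3 = 12 → {'c': 8, 'n': 12, 's': 10}
tbl['w'] = tbl['n']+1 = 13 → {'c': 8, 'n': 12, 's': 10, 'w': 13}
tbl['c'] = 8+1 = 9 → {'c': 9, 'n': 12, 's': 10, 'w': 13}
tbl['e'] = 6 → {'c': 9, 'n': 12, 's': 10, 'w': 13, 'e': 6}
tbl['n'] = 12+3 = 15 → {'c': 9, 'n': 15, 's': 10, 'w': 13, 'e': 6}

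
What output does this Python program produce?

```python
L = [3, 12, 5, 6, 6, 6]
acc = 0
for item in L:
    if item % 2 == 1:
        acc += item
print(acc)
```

8

item=3: odd, acc = 0+3 = 3
item=12: not odd
item=5: odd, acc = 3+5 = 8
item=6: not odd
item=6: not odd
item=6: not odd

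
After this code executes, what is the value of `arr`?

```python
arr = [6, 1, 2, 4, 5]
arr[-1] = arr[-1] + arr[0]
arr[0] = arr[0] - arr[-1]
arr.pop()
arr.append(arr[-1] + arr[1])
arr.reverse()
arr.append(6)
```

arr[-1] = arr[-1]+arr[0] = 5+6 = 11 → [6, 1, 2, 4, 11]
arr[0] = arr[0]-arr[-1] = 6-11 = -5 → [-5, 1, 2, 4, 11]
pop() removes 11 → [-5, 1, 2, 4]
append arr[-1]+arr[1] = 4+1 = 5 → [-5, 1, 2, 4, 5]
reverse → [5, 4, 2, 1, -5]
append 6 → [5, 4, 2, 1, -5, 6]

[5, 4, 2, 1, -5, 6]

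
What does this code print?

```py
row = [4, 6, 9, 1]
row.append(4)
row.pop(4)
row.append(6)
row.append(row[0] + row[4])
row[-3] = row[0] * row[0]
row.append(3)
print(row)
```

[4, 6, 9, 16, 6, 10, 3]

append 4 → [4, 6, 9, 1, 4]
pop(4) removes 4 → [4, 6, 9, 1]
append 6 → [4, 6, 9, 1, 6]
append row[0]+row[4] = 4+6 = 10 → [4, 6, 9, 1, 6, 10]
row[-3] = row[0]*row[0] = 4*4 = 16 → [4, 6, 9, 16, 6, 10]
append 3 → [4, 6, 9, 16, 6, 10, 3]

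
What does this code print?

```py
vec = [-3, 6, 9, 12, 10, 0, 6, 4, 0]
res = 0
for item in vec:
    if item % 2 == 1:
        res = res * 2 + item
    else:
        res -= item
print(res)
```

item=-3: odd, res = 0*2+(-3) = -3
item=6: not odd, res = (-3)-6 = -9
item=9: odd, res = (-9)*2+9 = -9
item=12: not odd, res = (-9)-12 = -21
item=10: not odd, res = (-21)-10 = -31
item=0: not odd, res = (-31)-0 = -31
item=6: not odd, res = (-31)-6 = -37
item=4: not odd, res = (-37)-4 = -41
item=0: not odd, res = (-41)-0 = -41

-41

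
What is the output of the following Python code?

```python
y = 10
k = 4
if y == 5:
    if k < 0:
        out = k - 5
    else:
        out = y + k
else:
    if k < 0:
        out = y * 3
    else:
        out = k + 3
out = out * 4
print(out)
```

y=10, k=4
y == 5 is False; k < 0 is False
→ out = k + 3 = 7
out = 7*4 = 28

28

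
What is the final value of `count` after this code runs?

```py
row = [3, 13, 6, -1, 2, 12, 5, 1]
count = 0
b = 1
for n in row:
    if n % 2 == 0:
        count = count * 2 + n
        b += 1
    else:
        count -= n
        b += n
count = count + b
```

-65

n=3: not even, count = 0-3 = -3; b=4
n=13: not even, count = (-3)-13 = -16; b=17
n=6: even, count = (-16)*2+6 = -26; b=18
n=-1: not even, count = (-26)-(-1) = -25; b=17
n=2: even, count = (-25)*2+2 = -48; b=18
n=12: even, count = (-48)*2+12 = -84; b=19
n=5: not even, count = (-84)-5 = -89; b=24
n=1: not even, count = (-89)-1 = -90; b=25
count+b = (-90)+25 = -65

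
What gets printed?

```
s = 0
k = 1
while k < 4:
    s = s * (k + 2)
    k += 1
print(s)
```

k=1: s = 0*3 = 0
k=2: s = 0*4 = 0
k=3: s = 0*5 = 0

0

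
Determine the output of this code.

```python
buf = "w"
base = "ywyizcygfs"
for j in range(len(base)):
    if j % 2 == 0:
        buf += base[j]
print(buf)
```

j=0: add 'y' → 'wy'
j=1: skip
j=2: add 'y' → 'wyy'
j=3: skip
j=4: add 'z' → 'wyyz'
j=5: skip
j=6: add 'y' → 'wyyzy'
j=7: skip
j=8: add 'f' → 'wyyzyf'
j=9: skip

wyyzyf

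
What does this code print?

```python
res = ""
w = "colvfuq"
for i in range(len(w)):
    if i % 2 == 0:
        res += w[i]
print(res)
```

i=0: add 'c' → 'c'
i=1: skip
i=2: add 'l' → 'cl'
i=3: skip
i=4: add 'f' → 'clf'
i=5: skip
i=6: add 'q' → 'clfq'

clfq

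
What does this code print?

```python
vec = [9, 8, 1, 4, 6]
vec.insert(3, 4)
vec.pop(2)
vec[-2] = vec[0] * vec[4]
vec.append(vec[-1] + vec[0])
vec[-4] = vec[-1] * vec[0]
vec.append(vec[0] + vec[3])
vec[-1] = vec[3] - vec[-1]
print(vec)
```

[9, 8, 135, 54, 6, 15, -9]

insert 4 at 3 → [9, 8, 1, 4, 4, 6]
pop(2) removes 1 → [9, 8, 4, 4, 6]
vec[-2] = vec[0]*vec[4] = 9*6 = 54 → [9, 8, 4, 54, 6]
append vec[-1]+vec[0] = 6+9 = 15 → [9, 8, 4, 54, 6, 15]
vec[-4] = vec[-1]*vec[0] = 15*9 = 135 → [9, 8, 135, 54, 6, 15]
append vec[0]+vec[3] = 9+54 = 63 → [9, 8, 135, 54, 6, 15, 63]
vec[-1] = vec[3]-vec[-1] = 54-63 = -9 → [9, 8, 135, 54, 6, 15, -9]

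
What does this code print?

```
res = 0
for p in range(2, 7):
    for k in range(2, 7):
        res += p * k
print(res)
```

400

p=2,k=2: res = 0+4 = 4
p=2,k=3: res = 4+6 = 10
p=2,k=4: res = 10+8 = 18
p=2,k=5: res = 18+10 = 28
p=2,k=6: res = 28+12 = 40
p=3,k=2: res = 40+6 = 46
p=3,k=3: res = 46+9 = 55
p=3,k=4: res = 55+12 = 67
p=3,k=5: res = 67+15 = 82
p=3,k=6: res = 82+18 = 100
p=4,k=2: res = 100+8 = 108
p=4,k=3: res = 108+12 = 120
p=4,k=4: res = 120+16 = 136
p=4,k=5: res = 136+20 = 156
p=4,k=6: res = 156+24 = 180
p=5,k=2: res = 180+10 = 190
p=5,k=3: res = 190+15 = 205
p=5,k=4: res = 205+20 = 225
p=5,k=5: res = 225+25 = 250
p=5,k=6: res = 250+30 = 280
p=6,k=2: res = 280+12 = 292
p=6,k=3: res = 292+18 = 310
p=6,k=4: res = 310+24 = 334
p=6,k=5: res = 334+30 = 364
p=6,k=6: res = 364+36 = 400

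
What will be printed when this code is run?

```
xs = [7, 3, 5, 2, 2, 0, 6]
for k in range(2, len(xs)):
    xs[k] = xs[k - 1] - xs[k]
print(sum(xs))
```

-20

k=2: xs[2] = 3-5 = -2 → [7, 3, -2, 2, 2, 0, 6]
k=3: xs[3] = (-2)-2 = -4 → [7, 3, -2, -4, 2, 0, 6]
k=4: xs[4] = (-4)-2 = -6 → [7, 3, -2, -4, -6, 0, 6]
k=5: xs[5] = (-6)-0 = -6 → [7, 3, -2, -4, -6, -6, 6]
k=6: xs[6] = (-6)-6 = -12 → [7, 3, -2, -4, -6, -6, -12]
sum = -20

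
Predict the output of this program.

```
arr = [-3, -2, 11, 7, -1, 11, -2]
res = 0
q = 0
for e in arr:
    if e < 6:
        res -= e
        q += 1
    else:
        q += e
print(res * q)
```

264

e=-3: <6, res = 0-(-3) = 3; q=1
e=-2: <6, res = 3-(-2) = 5; q=2
e=11: not <6; q=13
e=7: not <6; q=20
e=-1: <6, res = 5-(-1) = 6; q=21
e=11: not <6; q=32
e=-2: <6, res = 6-(-2) = 8; q=33
res*q = 8*33 = 264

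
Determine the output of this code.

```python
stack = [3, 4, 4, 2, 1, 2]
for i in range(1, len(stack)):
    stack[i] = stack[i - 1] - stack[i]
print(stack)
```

[3, -1, -5, -7, -8, -10]

i=1: stack[1] = 3-4 = -1 → [3, -1, 4, 2, 1, 2]
i=2: stack[2] = (-1)-4 = -5 → [3, -1, -5, 2, 1, 2]
i=3: stack[3] = (-5)-2 = -7 → [3, -1, -5, -7, 1, 2]
i=4: stack[4] = (-7)-1 = -8 → [3, -1, -5, -7, -8, 2]
i=5: stack[5] = (-8)-2 = -10 → [3, -1, -5, -7, -8, -10]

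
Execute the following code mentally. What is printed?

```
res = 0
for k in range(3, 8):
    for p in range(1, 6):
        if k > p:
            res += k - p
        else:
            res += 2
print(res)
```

66

k=3,p=1: 3>1, res = 0+2 = 2
k=3,p=2: 3>2, res = 2+1 = 3
k=3,p=3: not 3>3, res = 3+2 = 5
k=3,p=4: not 3>4, res = 5+2 = 7
k=3,p=5: not 3>5, res = 7+2 = 9
k=4,p=1: 4>1, res = 9+3 = 12
k=4,p=2: 4>2, res = 12+2 = 14
k=4,p=3: 4>3, res = 14+1 = 15
k=4,p=4: not 4>4, res = 15+2 = 17
k=4,p=5: not 4>5, res = 17+2 = 19
k=5,p=1: 5>1, res = 19+4 = 23
k=5,p=2: 5>2, res = 23+3 = 26
k=5,p=3: 5>3, res = 26+2 = 28
k=5,p=4: 5>4, res = 28+1 = 29
k=5,p=5: not 5>5, res = 29+2 = 31
k=6,p=1: 6>1, res = 31+5 = 36
k=6,p=2: 6>2, res = 36+4 = 40
k=6,p=3: 6>3, res = 40+3 = 43
k=6,p=4: 6>4, res = 43+2 = 45
k=6,p=5: 6>5, res = 45+1 = 46
k=7,p=1: 7>1, res = 46+6 = 52
k=7,p=2: 7>2, res = 52+5 = 57
k=7,p=3: 7>3, res = 57+4 = 61
k=7,p=4: 7>4, res = 61+3 = 64
k=7,p=5: 7>5, res = 64+2 = 66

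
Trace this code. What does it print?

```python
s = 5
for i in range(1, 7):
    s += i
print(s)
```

26

i=1: s = 5+1 = 6
i=2: s = 6+2 = 8
i=3: s = 8+3 = 11
i=4: s = 11+4 = 15
i=5: s = 15+5 = 20
i=6: s = 20+6 = 26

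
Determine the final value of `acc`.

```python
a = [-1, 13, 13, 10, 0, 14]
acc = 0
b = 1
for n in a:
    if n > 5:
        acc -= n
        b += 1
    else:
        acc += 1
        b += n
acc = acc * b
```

-192

n=-1: not >5, acc = 0+1 = 1; b=0
n=13: >5, acc = 1-13 = -12; b=1
n=13: >5, acc = (-12)-13 = -25; b=2
n=10: >5, acc = (-25)-10 = -35; b=3
n=0: not >5, acc = (-35)+1 = -34; b=3
n=14: >5, acc = (-34)-14 = -48; b=4
acc*b = (-48)*4 = -192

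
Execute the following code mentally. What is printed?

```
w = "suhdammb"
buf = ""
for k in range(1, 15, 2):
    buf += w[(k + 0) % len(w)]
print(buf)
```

udmbudm

k=1: add w[1]='u' → 'u'
k=3: add w[3]='d' → 'ud'
k=5: add w[5]='m' → 'udm'
k=7: add w[7]='b' → 'udmb'
k=9: add w[1]='u' → 'udmbu'
k=11: add w[3]='d' → 'udmbud'
k=13: add w[5]='m' → 'udmbudm'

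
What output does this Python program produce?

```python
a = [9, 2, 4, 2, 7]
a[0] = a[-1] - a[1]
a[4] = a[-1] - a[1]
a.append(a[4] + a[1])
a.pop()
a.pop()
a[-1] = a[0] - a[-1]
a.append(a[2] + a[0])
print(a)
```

a[0] = a[-1]-a[1] = 7-2 = 5 → [5, 2, 4, 2, 7]
a[4] = a[-1]-a[1] = 7-2 = 5 → [5, 2, 4, 2, 5]
append a[4]+a[1] = 5+2 = 7 → [5, 2, 4, 2, 5, 7]
pop() removes 7 → [5, 2, 4, 2, 5]
pop() removes 5 → [5, 2, 4, 2]
a[-1] = a[0]-a[-1] = 5-2 = 3 → [5, 2, 4, 3]
append a[2]+a[0] = 4+5 = 9 → [5, 2, 4, 3, 9]

[5, 2, 4, 3, 9]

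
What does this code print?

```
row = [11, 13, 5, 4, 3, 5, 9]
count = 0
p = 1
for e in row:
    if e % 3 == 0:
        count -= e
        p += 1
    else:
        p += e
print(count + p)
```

e=11: not %3==0; p=12
e=13: not %3==0; p=25
e=5: not %3==0; p=30
e=4: not %3==0; p=34
e=3: %3==0, count = 0-3 = -3; p=35
e=5: not %3==0; p=40
e=9: %3==0, count = (-3)-9 = -12; p=41
count+p = (-12)+41 = 29

29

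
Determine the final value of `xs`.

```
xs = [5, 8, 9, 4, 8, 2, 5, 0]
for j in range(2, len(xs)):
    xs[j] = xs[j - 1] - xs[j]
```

[5, 8, -1, -5, -13, -15, -20, -20]

j=2: xs[2] = 8-9 = -1 → [5, 8, -1, 4, 8, 2, 5, 0]
j=3: xs[3] = (-1)-4 = -5 → [5, 8, -1, -5, 8, 2, 5, 0]
j=4: xs[4] = (-5)-8 = -13 → [5, 8, -1, -5, -13, 2, 5, 0]
j=5: xs[5] = (-13)-2 = -15 → [5, 8, -1, -5, -13, -15, 5, 0]
j=6: xs[6] = (-15)-5 = -20 → [5, 8, -1, -5, -13, -15, -20, 0]
j=7: xs[7] = (-20)-0 = -20 → [5, 8, -1, -5, -13, -15, -20, -20]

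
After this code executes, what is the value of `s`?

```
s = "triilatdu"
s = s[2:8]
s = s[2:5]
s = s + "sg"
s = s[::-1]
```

slice [2:8] → 'iilatd'
slice [2:5] → 'lat'
+ 'sg' → 'latsg'
reverse → 'gstal'

'gstal'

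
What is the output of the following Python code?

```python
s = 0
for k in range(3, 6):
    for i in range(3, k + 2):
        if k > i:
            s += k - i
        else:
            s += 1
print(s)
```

k=3,i=3: not 3>3, s = 0+1 = 1
k=3,i=4: not 3>4, s = 1+1 = 2
k=4,i=3: 4>3, s = 2+1 = 3
k=4,i=4: not 4>4, s = 3+1 = 4
k=4,i=5: not 4>5, s = 4+1 = 5
k=5,i=3: 5>3, s = 5+2 = 7
k=5,i=4: 5>4, s = 7+1 = 8
k=5,i=5: not 5>5, s = 8+1 = 9
k=5,i=6: not 5>6, s = 9+1 = 10

10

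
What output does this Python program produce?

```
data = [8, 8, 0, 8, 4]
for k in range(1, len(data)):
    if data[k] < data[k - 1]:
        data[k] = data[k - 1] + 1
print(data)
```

[8, 8, 9, 10, 11]

k=1: 8>=8, unchanged → [8, 8, 0, 8, 4]
k=2: 0<8, data[2] = 8+1 = 9 → [8, 8, 9, 8, 4]
k=3: 8<9, data[3] = 9+1 = 10 → [8, 8, 9, 10, 4]
k=4: 4<10, data[4] = 10+1 = 11 → [8, 8, 9, 10, 11]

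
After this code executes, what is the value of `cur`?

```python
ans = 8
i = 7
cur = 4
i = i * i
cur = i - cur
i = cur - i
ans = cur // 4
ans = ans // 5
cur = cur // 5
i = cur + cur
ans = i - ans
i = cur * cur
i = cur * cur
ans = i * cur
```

i = 7*7 = 49
cur = 49-4 = 45
i = 45-49 = -4
ans = 45//4 = 11
ans = 11//5 = 2
cur = 45//5 = 9
i = 9+9 = 18
ans = 18-2 = 16
i = 9*9 = 81
i = 9*9 = 81
ans = 81*9 = 729

9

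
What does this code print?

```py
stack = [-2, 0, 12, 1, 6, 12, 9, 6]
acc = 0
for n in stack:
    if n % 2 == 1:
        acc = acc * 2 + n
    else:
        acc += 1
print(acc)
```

n=-2: not odd, acc = 0+1 = 1
n=0: not odd, acc = 1+1 = 2
n=12: not odd, acc = 2+1 = 3
n=1: odd, acc = 3*2+1 = 7
n=6: not odd, acc = 7+1 = 8
n=12: not odd, acc = 8+1 = 9
n=9: odd, acc = 9*2+9 = 27
n=6: not odd, acc = 27+1 = 28

28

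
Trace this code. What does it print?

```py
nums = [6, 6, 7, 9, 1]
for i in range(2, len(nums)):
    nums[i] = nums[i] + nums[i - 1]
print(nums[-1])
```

i=2: nums[2] = 7+6 = 13 → [6, 6, 13, 9, 1]
i=3: nums[3] = 9+13 = 22 → [6, 6, 13, 22, 1]
i=4: nums[4] = 1+22 = 23 → [6, 6, 13, 22, 23]

23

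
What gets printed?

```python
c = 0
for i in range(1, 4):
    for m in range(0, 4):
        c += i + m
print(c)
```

42

i=1,m=0: c = 0+1 = 1
i=1,m=1: c = 1+2 = 3
i=1,m=2: c = 3+3 = 6
i=1,m=3: c = 6+4 = 10
i=2,m=0: c = 10+2 = 12
i=2,m=1: c = 12+3 = 15
i=2,m=2: c = 15+4 = 19
i=2,m=3: c = 19+5 = 24
i=3,m=0: c = 24+3 = 27
i=3,m=1: c = 27+4 = 31
i=3,m=2: c = 31+5 = 36
i=3,m=3: c = 36+6 = 42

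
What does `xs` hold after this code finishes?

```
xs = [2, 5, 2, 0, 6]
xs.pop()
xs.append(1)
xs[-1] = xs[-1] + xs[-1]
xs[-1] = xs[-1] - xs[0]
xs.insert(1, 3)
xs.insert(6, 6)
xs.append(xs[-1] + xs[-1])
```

[2, 3, 5, 2, 0, 0, 6, 12]

pop() removes 6 → [2, 5, 2, 0]
append 1 → [2, 5, 2, 0, 1]
xs[-1] = xs[-1]+xs[-1] = 1+1 = 2 → [2, 5, 2, 0, 2]
xs[-1] = xs[-1]-xs[0] = 2-2 = 0 → [2, 5, 2, 0, 0]
insert 3 at 1 → [2, 3, 5, 2, 0, 0]
insert 6 at 6 → [2, 3, 5, 2, 0, 0, 6]
append xs[-1]+xs[-1] = 6+6 = 12 → [2, 3, 5, 2, 0, 0, 6, 12]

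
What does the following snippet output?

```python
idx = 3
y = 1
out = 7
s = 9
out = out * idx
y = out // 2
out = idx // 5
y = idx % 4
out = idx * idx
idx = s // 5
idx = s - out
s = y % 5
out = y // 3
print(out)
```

1

out = 7*3 = 21
y = 21//2 = 10
out = 3//5 = 0
y = 3%4 = 3
out = 3*3 = 9
idx = 9//5 = 1
idx = 9-9 = 0
s = 3%5 = 3
out = 3//3 = 1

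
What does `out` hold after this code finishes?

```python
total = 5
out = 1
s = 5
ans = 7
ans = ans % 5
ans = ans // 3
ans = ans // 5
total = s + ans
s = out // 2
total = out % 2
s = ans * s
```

ans = 7%5 = 2
ans = 2//3 = 0
ans = 0//5 = 0
total = 5+0 = 5
s = 1//2 = 0
total = 1%2 = 1
s = 0*0 = 0

1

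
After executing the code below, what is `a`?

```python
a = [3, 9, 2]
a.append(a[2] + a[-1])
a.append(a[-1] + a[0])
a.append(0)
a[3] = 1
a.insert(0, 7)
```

[7, 3, 9, 2, 1, 7, 0]

append a[2]+a[-1] = 2+2 = 4 → [3, 9, 2, 4]
append a[-1]+a[0] = 4+3 = 7 → [3, 9, 2, 4, 7]
append 0 → [3, 9, 2, 4, 7, 0]
a[3] = 1 → [3, 9, 2, 1, 7, 0]
insert 7 at 0 → [7, 3, 9, 2, 1, 7, 0]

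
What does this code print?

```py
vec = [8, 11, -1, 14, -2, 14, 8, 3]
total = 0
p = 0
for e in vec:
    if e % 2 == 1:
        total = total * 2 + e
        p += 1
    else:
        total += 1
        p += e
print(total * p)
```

e=8: not odd, total = 0+1 = 1; p=8
e=11: odd, total = 1*2+11 = 13; p=9
e=-1: odd, total = 13*2+(-1) = 25; p=10
e=14: not odd, total = 25+1 = 26; p=24
e=-2: not odd, total = 26+1 = 27; p=22
e=14: not odd, total = 27+1 = 28; p=36
e=8: not odd, total = 28+1 = 29; p=44
e=3: odd, total = 29*2+3 = 61; p=45
total*p = 61*45 = 2745

2745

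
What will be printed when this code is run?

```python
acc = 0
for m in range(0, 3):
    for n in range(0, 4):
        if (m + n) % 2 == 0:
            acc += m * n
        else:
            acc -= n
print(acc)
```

-2

m=0,n=0: even sum, acc = 0+0 = 0
m=0,n=1: odd sum, acc = 0-1 = -1
m=0,n=2: even sum, acc = (-1)+0 = -1
m=0,n=3: odd sum, acc = (-1)-3 = -4
m=1,n=0: odd sum, acc = (-4)-0 = -4
m=1,n=1: even sum, acc = (-4)+1 = -3
m=1,n=2: odd sum, acc = (-3)-2 = -5
m=1,n=3: even sum, acc = (-5)+3 = -2
m=2,n=0: even sum, acc = (-2)+0 = -2
m=2,n=1: odd sum, acc = (-2)-1 = -3
m=2,n=2: even sum, acc = (-3)+4 = 1
m=2,n=3: odd sum, acc = 1-3 = -2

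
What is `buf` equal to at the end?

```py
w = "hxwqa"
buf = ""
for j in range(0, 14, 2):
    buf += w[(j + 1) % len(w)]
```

'xqhwaxq'

j=0: add w[1]='x' → 'x'
j=2: add w[3]='q' → 'xq'
j=4: add w[0]='h' → 'xqh'
j=6: add w[2]='w' → 'xqhw'
j=8: add w[4]='a' → 'xqhwa'
j=10: add w[1]='x' → 'xqhwax'
j=12: add w[3]='q' → 'xqhwaxq'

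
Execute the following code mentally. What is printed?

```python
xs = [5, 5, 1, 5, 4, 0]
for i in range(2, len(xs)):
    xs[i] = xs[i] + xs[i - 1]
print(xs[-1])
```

15

i=2: xs[2] = 1+5 = 6 → [5, 5, 6, 5, 4, 0]
i=3: xs[3] = 5+6 = 11 → [5, 5, 6, 11, 4, 0]
i=4: xs[4] = 4+11 = 15 → [5, 5, 6, 11, 15, 0]
i=5: xs[5] = 0+15 = 15 → [5, 5, 6, 11, 15, 15]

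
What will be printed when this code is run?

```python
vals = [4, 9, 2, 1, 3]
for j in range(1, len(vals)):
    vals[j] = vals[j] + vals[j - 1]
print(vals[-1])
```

19

j=1: vals[1] = 9+4 = 13 → [4, 13, 2, 1, 3]
j=2: vals[2] = 2+13 = 15 → [4, 13, 15, 1, 3]
j=3: vals[3] = 1+15 = 16 → [4, 13, 15, 16, 3]
j=4: vals[4] = 3+16 = 19 → [4, 13, 15, 16, 19]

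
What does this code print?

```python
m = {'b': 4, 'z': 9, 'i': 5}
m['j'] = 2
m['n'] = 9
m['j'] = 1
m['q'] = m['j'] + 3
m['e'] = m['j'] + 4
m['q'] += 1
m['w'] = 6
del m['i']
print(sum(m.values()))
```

39

m['j'] = 2 → {'b': 4, 'z': 9, 'i': 5, 'j': 2}
m['n'] = 9 → {'b': 4, 'z': 9, 'i': 5, 'j': 2, 'n': 9}
m['j'] = 1 → {'b': 4, 'z': 9, 'i': 5, 'j': 1, 'n': 9}
m['q'] = m['j']+3 = 4 → {'b': 4, 'z': 9, 'i': 5, 'j': 1, 'n': 9, 'q': 4}
m['e'] = m['j']+4 = 5 → {'b': 4, 'z': 9, 'i': 5, 'j': 1, 'n': 9, 'q': 4, 'e': 5}
m['q'] = 4+1 = 5 → {'b': 4, 'z': 9, 'i': 5, 'j': 1, 'n': 9, 'q': 5, 'e': 5}
m['w'] = 6 → {'b': 4, 'z': 9, 'i': 5, 'j': 1, 'n': 9, 'q': 5, 'e': 5, 'w': 6}
del 'i' → {'b': 4, 'z': 9, 'j': 1, 'n': 9, 'q': 5, 'e': 5, 'w': 6}
sum of values = 39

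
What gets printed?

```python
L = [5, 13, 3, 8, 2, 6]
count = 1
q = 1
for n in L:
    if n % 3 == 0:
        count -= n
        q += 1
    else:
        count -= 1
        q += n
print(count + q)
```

19

n=5: not %3==0, count = 1-1 = 0; q=6
n=13: not %3==0, count = 0-1 = -1; q=19
n=3: %3==0, count = (-1)-3 = -4; q=20
n=8: not %3==0, count = (-4)-1 = -5; q=28
n=2: not %3==0, count = (-5)-1 = -6; q=30
n=6: %3==0, count = (-6)-6 = -12; q=31
count+q = (-12)+31 = 19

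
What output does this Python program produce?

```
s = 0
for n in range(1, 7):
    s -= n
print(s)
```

n=1: s = 0-1 = -1
n=2: s = (-1)-2 = -3
n=3: s = (-3)-3 = -6
n=4: s = (-6)-4 = -10
n=5: s = (-10)-5 = -15
n=6: s = (-15)-6 = -21

-21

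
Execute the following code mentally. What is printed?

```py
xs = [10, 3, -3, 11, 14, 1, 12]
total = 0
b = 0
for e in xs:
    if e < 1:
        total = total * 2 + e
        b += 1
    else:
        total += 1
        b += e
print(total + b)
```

e=10: not <1, total = 0+1 = 1; b=10
e=3: not <1, total = 1+1 = 2; b=13
e=-3: <1, total = 2*2+(-3) = 1; b=14
e=11: not <1, total = 1+1 = 2; b=25
e=14: not <1, total = 2+1 = 3; b=39
e=1: not <1, total = 3+1 = 4; b=40
e=12: not <1, total = 4+1 = 5; b=52
total+b = 5+52 = 57

57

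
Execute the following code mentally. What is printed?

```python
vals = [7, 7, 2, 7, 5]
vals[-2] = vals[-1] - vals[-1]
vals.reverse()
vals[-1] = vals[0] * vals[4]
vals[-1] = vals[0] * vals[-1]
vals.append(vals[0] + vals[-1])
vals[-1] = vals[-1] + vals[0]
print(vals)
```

vals[-2] = vals[-1]-vals[-1] = 5-5 = 0 → [7, 7, 2, 0, 5]
reverse → [5, 0, 2, 7, 7]
vals[-1] = vals[0]*vals[4] = 5*7 = 35 → [5, 0, 2, 7, 35]
vals[-1] = vals[0]*vals[-1] = 5*35 = 175 → [5, 0, 2, 7, 175]
append vals[0]+vals[-1] = 5+175 = 180 → [5, 0, 2, 7, 175, 180]
vals[-1] = vals[-1]+vals[0] = 180+5 = 185 → [5, 0, 2, 7, 175, 185]

[5, 0, 2, 7, 175, 185]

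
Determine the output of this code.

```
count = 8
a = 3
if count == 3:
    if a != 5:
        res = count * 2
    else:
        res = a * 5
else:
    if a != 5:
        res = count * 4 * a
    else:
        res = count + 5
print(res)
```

96

count=8, a=3
count == 3 is False; a != 5 is True
→ res = count * 4 * a = 96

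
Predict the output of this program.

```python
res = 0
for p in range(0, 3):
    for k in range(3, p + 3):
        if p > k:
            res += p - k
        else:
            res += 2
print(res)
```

p=1,k=3: not 1>3, res = 0+2 = 2
p=2,k=3: not 2>3, res = 2+2 = 4
p=2,k=4: not 2>4, res = 4+2 = 6

6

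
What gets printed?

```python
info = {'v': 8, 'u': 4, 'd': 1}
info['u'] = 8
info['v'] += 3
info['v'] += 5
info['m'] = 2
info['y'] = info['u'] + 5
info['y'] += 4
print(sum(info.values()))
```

info['u'] = 8 → {'v': 8, 'u': 8, 'd': 1}
info['v'] = 8+3 = 11 → {'v': 11, 'u': 8, 'd': 1}
info['v'] = 11+5 = 16 → {'v': 16, 'u': 8, 'd': 1}
info['m'] = 2 → {'v': 16, 'u': 8, 'd': 1, 'm': 2}
info['y'] = info['u']+5 = 13 → {'v': 16, 'u': 8, 'd': 1, 'm': 2, 'y': 13}
info['y'] = 13+4 = 17 → {'v': 16, 'u': 8, 'd': 1, 'm': 2, 'y': 17}
sum of values = 44

44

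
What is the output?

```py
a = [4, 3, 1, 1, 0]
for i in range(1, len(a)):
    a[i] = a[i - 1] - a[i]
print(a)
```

i=1: a[1] = 4-3 = 1 → [4, 1, 1, 1, 0]
i=2: a[2] = 1-1 = 0 → [4, 1, 0, 1, 0]
i=3: a[3] = 0-1 = -1 → [4, 1, 0, -1, 0]
i=4: a[4] = (-1)-0 = -1 → [4, 1, 0, -1, -1]

[4, 1, 0, -1, -1]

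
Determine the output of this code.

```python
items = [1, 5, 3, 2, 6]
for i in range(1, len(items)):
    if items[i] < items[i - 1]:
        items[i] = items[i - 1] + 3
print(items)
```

[1, 5, 8, 11, 14]

i=1: 5>=1, unchanged → [1, 5, 3, 2, 6]
i=2: 3<5, items[2] = 5+3 = 8 → [1, 5, 8, 2, 6]
i=3: 2<8, items[3] = 8+3 = 11 → [1, 5, 8, 11, 6]
i=4: 6<11, items[4] = 11+3 = 14 → [1, 5, 8, 11, 14]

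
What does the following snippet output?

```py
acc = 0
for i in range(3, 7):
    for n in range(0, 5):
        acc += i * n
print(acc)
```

180

i=3,n=0: acc = 0+0 = 0
i=3,n=1: acc = 0+3 = 3
i=3,n=2: acc = 3+6 = 9
i=3,n=3: acc = 9+9 = 18
i=3,n=4: acc = 18+12 = 30
i=4,n=0: acc = 30+0 = 30
i=4,n=1: acc = 30+4 = 34
i=4,n=2: acc = 34+8 = 42
i=4,n=3: acc = 42+12 = 54
i=4,n=4: acc = 54+16 = 70
i=5,n=0: acc = 70+0 = 70
i=5,n=1: acc = 70+5 = 75
i=5,n=2: acc = 75+10 = 85
i=5,n=3: acc = 85+15 = 100
i=5,n=4: acc = 100+20 = 120
i=6,n=0: acc = 120+0 = 120
i=6,n=1: acc = 120+6 = 126
i=6,n=2: acc = 126+12 = 138
i=6,n=3: acc = 138+18 = 156
i=6,n=4: acc = 156+24 = 180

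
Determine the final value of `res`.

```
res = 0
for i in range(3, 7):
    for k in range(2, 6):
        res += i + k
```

i=3,k=2: res = 0+5 = 5
i=3,k=3: res = 5+6 = 11
i=3,k=4: res = 11+7 = 18
i=3,k=5: res = 18+8 = 26
i=4,k=2: res = 26+6 = 32
i=4,k=3: res = 32+7 = 39
i=4,k=4: res = 39+8 = 47
i=4,k=5: res = 47+9 = 56
i=5,k=2: res = 56+7 = 63
i=5,k=3: res = 63+8 = 71
i=5,k=4: res = 71+9 = 80
i=5,k=5: res = 80+10 = 90
i=6,k=2: res = 90+8 = 98
i=6,k=3: res = 98+9 = 107
i=6,k=4: res = 107+10 = 117
i=6,k=5: res = 117+11 = 128

128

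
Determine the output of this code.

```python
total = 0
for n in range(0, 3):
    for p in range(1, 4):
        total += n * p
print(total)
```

18

n=0,p=1: total = 0+0 = 0
n=0,p=2: total = 0+0 = 0
n=0,p=3: total = 0+0 = 0
n=1,p=1: total = 0+1 = 1
n=1,p=2: total = 1+2 = 3
n=1,p=3: total = 3+3 = 6
n=2,p=1: total = 6+2 = 8
n=2,p=2: total = 8+4 = 12
n=2,p=3: total = 12+6 = 18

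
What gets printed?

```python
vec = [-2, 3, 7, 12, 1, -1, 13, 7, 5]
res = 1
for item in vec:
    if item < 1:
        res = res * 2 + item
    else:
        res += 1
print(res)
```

10

item=-2: <1, res = 1*2+(-2) = 0
item=3: not <1, res = 0+1 = 1
item=7: not <1, res = 1+1 = 2
item=12: not <1, res = 2+1 = 3
item=1: not <1, res = 3+1 = 4
item=-1: <1, res = 4*2+(-1) = 7
item=13: not <1, res = 7+1 = 8
item=7: not <1, res = 8+1 = 9
item=5: not <1, res = 9+1 = 10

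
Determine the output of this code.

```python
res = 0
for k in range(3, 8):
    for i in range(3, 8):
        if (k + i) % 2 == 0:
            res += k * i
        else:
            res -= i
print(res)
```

k=3,i=3: even sum, res = 0+9 = 9
k=3,i=4: odd sum, res = 9-4 = 5
k=3,i=5: even sum, res = 5+15 = 20
k=3,i=6: odd sum, res = 20-6 = 14
k=3,i=7: even sum, res = 14+21 = 35
k=4,i=3: odd sum, res = 35-3 = 32
k=4,i=4: even sum, res = 32+16 = 48
k=4,i=5: odd sum, res = 48-5 = 43
k=4,i=6: even sum, res = 43+24 = 67
k=4,i=7: odd sum, res = 67-7 = 60
k=5,i=3: even sum, res = 60+15 = 75
k=5,i=4: odd sum, res = 75-4 = 71
k=5,i=5: even sum, res = 71+25 = 96
k=5,i=6: odd sum, res = 96-6 = 90
k=5,i=7: even sum, res = 90+35 = 125
k=6,i=3: odd sum, res = 125-3 = 122
k=6,i=4: even sum, res = 122+24 = 146
k=6,i=5: odd sum, res = 146-5 = 141
k=6,i=6: even sum, res = 141+36 = 177
k=6,i=7: odd sum, res = 177-7 = 170
k=7,i=3: even sum, res = 170+21 = 191
k=7,i=4: odd sum, res = 191-4 = 187
k=7,i=5: even sum, res = 187+35 = 222
k=7,i=6: odd sum, res = 222-6 = 216
k=7,i=7: even sum, res = 216+49 = 265

265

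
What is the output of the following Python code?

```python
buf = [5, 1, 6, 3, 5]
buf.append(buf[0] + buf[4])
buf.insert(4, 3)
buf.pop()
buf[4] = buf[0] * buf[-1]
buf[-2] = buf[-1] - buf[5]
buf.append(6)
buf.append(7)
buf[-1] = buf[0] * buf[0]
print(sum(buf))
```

append buf[0]+buf[4] = 5+5 = 10 → [5, 1, 6, 3, 5, 10]
insert 3 at 4 → [5, 1, 6, 3, 3, 5, 10]
pop() removes 10 → [5, 1, 6, 3, 3, 5]
buf[4] = buf[0]*buf[-1] = 5*5 = 25 → [5, 1, 6, 3, 25, 5]
buf[-2] = buf[-1]-buf[5] = 5-5 = 0 → [5, 1, 6, 3, 0, 5]
append 6 → [5, 1, 6, 3, 0, 5, 6]
append 7 → [5, 1, 6, 3, 0, 5, 6, 7]
buf[-1] = buf[0]*buf[0] = 5*5 = 25 → [5, 1, 6, 3, 0, 5, 6, 25]
sum = 51

51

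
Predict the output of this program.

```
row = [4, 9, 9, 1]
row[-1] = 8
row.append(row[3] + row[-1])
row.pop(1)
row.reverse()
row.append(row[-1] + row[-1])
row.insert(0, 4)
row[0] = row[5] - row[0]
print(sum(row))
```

row[-1] = 8 → [4, 9, 9, 8]
append row[3]+row[-1] = 8+8 = 16 → [4, 9, 9, 8, 16]
pop(1) removes 9 → [4, 9, 8, 16]
reverse → [16, 8, 9, 4]
append row[-1]+row[-1] = 4+4 = 8 → [16, 8, 9, 4, 8]
insert 4 at 0 → [4, 16, 8, 9, 4, 8]
row[0] = row[5]-row[0] = 8-4 = 4 → [4, 16, 8, 9, 4, 8]
sum = 49

49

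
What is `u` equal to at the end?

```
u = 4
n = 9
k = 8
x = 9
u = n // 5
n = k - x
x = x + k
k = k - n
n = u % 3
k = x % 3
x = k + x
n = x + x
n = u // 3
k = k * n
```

u = 9//5 = 1
n = 8-9 = -1
x = 9+8 = 17
k = 8-(-1) = 9
n = 1%3 = 1
k = 17%3 = 2
x = 2+17 = 19
n = 19+19 = 38
n = 1//3 = 0
k = 2*0 = 0

1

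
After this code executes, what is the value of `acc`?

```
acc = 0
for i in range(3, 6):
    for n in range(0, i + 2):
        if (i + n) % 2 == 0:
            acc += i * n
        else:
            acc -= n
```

i=3,n=0: odd sum, acc = 0-0 = 0
i=3,n=1: even sum, acc = 0+3 = 3
i=3,n=2: odd sum, acc = 3-2 = 1
i=3,n=3: even sum, acc = 1+9 = 10
i=3,n=4: odd sum, acc = 10-4 = 6
i=4,n=0: even sum, acc = 6+0 = 6
i=4,n=1: odd sum, acc = 6-1 = 5
i=4,n=2: even sum, acc = 5+8 = 13
i=4,n=3: odd sum, acc = 13-3 = 10
i=4,n=4: even sum, acc = 10+16 = 26
i=4,n=5: odd sum, acc = 26-5 = 21
i=5,n=0: odd sum, acc = 21-0 = 21
i=5,n=1: even sum, acc = 21+5 = 26
i=5,n=2: odd sum, acc = 26-2 = 24
i=5,n=3: even sum, acc = 24+15 = 39
i=5,n=4: odd sum, acc = 39-4 = 35
i=5,n=5: even sum, acc = 35+25 = 60
i=5,n=6: odd sum, acc = 60-6 = 54

54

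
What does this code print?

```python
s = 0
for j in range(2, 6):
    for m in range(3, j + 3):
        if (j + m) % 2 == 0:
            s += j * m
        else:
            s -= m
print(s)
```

j=2,m=3: odd sum, s = 0-3 = -3
j=2,m=4: even sum, s = (-3)+8 = 5
j=3,m=3: even sum, s = 5+9 = 14
j=3,m=4: odd sum, s = 14-4 = 10
j=3,m=5: even sum, s = 10+15 = 25
j=4,m=3: odd sum, s = 25-3 = 22
j=4,m=4: even sum, s = 22+16 = 38
j=4,m=5: odd sum, s = 38-5 = 33
j=4,m=6: even sum, s = 33+24 = 57
j=5,m=3: even sum, s = 57+15 = 72
j=5,m=4: odd sum, s = 72-4 = 68
j=5,m=5: even sum, s = 68+25 = 93
j=5,m=6: odd sum, s = 93-6 = 87
j=5,m=7: even sum, s = 87+35 = 122

122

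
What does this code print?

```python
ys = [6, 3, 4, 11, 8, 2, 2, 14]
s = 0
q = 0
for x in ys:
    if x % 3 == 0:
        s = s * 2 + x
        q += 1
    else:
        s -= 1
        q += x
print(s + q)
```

x=6: %3==0, s = 0*2+6 = 6; q=1
x=3: %3==0, s = 6*2+3 = 15; q=2
x=4: not %3==0, s = 15-1 = 14; q=6
x=11: not %3==0, s = 14-1 = 13; q=17
x=8: not %3==0, s = 13-1 = 12; q=25
x=2: not %3==0, s = 12-1 = 11; q=27
x=2: not %3==0, s = 11-1 = 10; q=29
x=14: not %3==0, s = 10-1 = 9; q=43
s+q = 9+43 = 52

52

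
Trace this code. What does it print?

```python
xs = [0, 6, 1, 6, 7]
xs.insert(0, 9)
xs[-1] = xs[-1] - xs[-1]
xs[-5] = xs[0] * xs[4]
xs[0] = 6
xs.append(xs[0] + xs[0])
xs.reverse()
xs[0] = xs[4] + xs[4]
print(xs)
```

[12, 0, 6, 1, 6, 54, 6]

insert 9 at 0 → [9, 0, 6, 1, 6, 7]
xs[-1] = xs[-1]-xs[-1] = 7-7 = 0 → [9, 0, 6, 1, 6, 0]
xs[-5] = xs[0]*xs[4] = 9*6 = 54 → [9, 54, 6, 1, 6, 0]
xs[0] = 6 → [6, 54, 6, 1, 6, 0]
append xs[0]+xs[0] = 6+6 = 12 → [6, 54, 6, 1, 6, 0, 12]
reverse → [12, 0, 6, 1, 6, 54, 6]
xs[0] = xs[4]+xs[4] = 6+6 = 12 → [12, 0, 6, 1, 6, 54, 6]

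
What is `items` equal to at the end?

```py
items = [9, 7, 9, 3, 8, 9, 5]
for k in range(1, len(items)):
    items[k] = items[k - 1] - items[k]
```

k=1: items[1] = 9-7 = 2 → [9, 2, 9, 3, 8, 9, 5]
k=2: items[2] = 2-9 = -7 → [9, 2, -7, 3, 8, 9, 5]
k=3: items[3] = (-7)-3 = -10 → [9, 2, -7, -10, 8, 9, 5]
k=4: items[4] = (-10)-8 = -18 → [9, 2, -7, -10, -18, 9, 5]
k=5: items[5] = (-18)-9 = -27 → [9, 2, -7, -10, -18, -27, 5]
k=6: items[6] = (-27)-5 = -32 → [9, 2, -7, -10, -18, -27, -32]

[9, 2, -7, -10, -18, -27, -32]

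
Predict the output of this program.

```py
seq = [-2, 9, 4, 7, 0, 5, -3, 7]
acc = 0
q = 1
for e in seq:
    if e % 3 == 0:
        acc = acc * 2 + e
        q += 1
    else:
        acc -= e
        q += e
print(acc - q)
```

-37

e=-2: not %3==0, acc = 0-(-2) = 2; q=-1
e=9: %3==0, acc = 2*2+9 = 13; q=0
e=4: not %3==0, acc = 13-4 = 9; q=4
e=7: not %3==0, acc = 9-7 = 2; q=11
e=0: %3==0, acc = 2*2+0 = 4; q=12
e=5: not %3==0, acc = 4-5 = -1; q=17
e=-3: %3==0, acc = (-1)*2+(-3) = -5; q=18
e=7: not %3==0, acc = (-5)-7 = -12; q=25
acc-q = (-12)-25 = -37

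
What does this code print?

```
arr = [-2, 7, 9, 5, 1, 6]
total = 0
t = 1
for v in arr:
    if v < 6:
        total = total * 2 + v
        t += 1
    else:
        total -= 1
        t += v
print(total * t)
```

v=-2: <6, total = 0*2+(-2) = -2; t=2
v=7: not <6, total = (-2)-1 = -3; t=9
v=9: not <6, total = (-3)-1 = -4; t=18
v=5: <6, total = (-4)*2+5 = -3; t=19
v=1: <6, total = (-3)*2+1 = -5; t=20
v=6: not <6, total = (-5)-1 = -6; t=26
total*t = (-6)*26 = -156

-156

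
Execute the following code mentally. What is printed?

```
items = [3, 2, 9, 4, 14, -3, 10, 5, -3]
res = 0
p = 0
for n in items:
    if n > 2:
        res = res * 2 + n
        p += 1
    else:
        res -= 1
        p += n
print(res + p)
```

n=3: >2, res = 0*2+3 = 3; p=1
n=2: not >2, res = 3-1 = 2; p=3
n=9: >2, res = 2*2+9 = 13; p=4
n=4: >2, res = 13*2+4 = 30; p=5
n=14: >2, res = 30*2+14 = 74; p=6
n=-3: not >2, res = 74-1 = 73; p=3
n=10: >2, res = 73*2+10 = 156; p=4
n=5: >2, res = 156*2+5 = 317; p=5
n=-3: not >2, res = 317-1 = 316; p=2
res+p = 316+2 = 318

318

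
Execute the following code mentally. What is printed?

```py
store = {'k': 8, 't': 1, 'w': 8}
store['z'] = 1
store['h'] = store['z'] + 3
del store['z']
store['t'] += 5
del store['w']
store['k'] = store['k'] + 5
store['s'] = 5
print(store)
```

store['z'] = 1 → {'k': 8, 't': 1, 'w': 8, 'z': 1}
store['h'] = store['z']+3 = 4 → {'k': 8, 't': 1, 'w': 8, 'z': 1, 'h': 4}
del 'z' → {'k': 8, 't': 1, 'w': 8, 'h': 4}
store['t'] = 1+5 = 6 → {'k': 8, 't': 6, 'w': 8, 'h': 4}
del 'w' → {'k': 8, 't': 6, 'h': 4}
store['k'] = store['k']+5 = 13 → {'k': 13, 't': 6, 'h': 4}
store['s'] = 5 → {'k': 13, 't': 6, 'h': 4, 's': 5}

{'k': 13, 't': 6, 'h': 4, 's': 5}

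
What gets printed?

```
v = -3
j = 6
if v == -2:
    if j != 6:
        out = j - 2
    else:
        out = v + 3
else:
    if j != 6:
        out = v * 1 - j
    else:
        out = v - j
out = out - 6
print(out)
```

-15

v=-3, j=6
v == -2 is False; j != 6 is False
→ out = v - j = -9
out = (-9)-6 = -15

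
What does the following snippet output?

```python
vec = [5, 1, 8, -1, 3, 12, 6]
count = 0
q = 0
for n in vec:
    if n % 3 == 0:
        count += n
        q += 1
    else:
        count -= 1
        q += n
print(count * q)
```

n=5: not %3==0, count = 0-1 = -1; q=5
n=1: not %3==0, count = (-1)-1 = -2; q=6
n=8: not %3==0, count = (-2)-1 = -3; q=14
n=-1: not %3==0, count = (-3)-1 = -4; q=13
n=3: %3==0, count = (-4)+3 = -1; q=14
n=12: %3==0, count = (-1)+12 = 11; q=15
n=6: %3==0, count = 11+6 = 17; q=16
count*q = 17*16 = 272

272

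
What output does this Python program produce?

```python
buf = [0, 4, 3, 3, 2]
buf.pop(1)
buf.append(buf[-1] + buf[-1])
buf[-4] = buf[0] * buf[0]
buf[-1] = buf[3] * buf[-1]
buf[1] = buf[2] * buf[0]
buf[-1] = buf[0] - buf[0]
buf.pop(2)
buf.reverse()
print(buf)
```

[0, 2, 0, 0]

pop(1) removes 4 → [0, 3, 3, 2]
append buf[-1]+buf[-1] = 2+2 = 4 → [0, 3, 3, 2, 4]
buf[-4] = buf[0]*buf[0] = 0*0 = 0 → [0, 0, 3, 2, 4]
buf[-1] = buf[3]*buf[-1] = 2*4 = 8 → [0, 0, 3, 2, 8]
buf[1] = buf[2]*buf[0] = 3*0 = 0 → [0, 0, 3, 2, 8]
buf[-1] = buf[0]-buf[0] = 0-0 = 0 → [0, 0, 3, 2, 0]
pop(2) removes 3 → [0, 0, 2, 0]
reverse → [0, 2, 0, 0]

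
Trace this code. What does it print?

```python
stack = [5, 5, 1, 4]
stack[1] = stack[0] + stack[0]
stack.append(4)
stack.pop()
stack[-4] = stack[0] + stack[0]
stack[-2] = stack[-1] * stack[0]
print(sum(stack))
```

stack[1] = stack[0]+stack[0] = 5+5 = 10 → [5, 10, 1, 4]
append 4 → [5, 10, 1, 4, 4]
pop() removes 4 → [5, 10, 1, 4]
stack[-4] = stack[0]+stack[0] = 5+5 = 10 → [10, 10, 1, 4]
stack[-2] = stack[-1]*stack[0] = 4*10 = 40 → [10, 10, 40, 4]
sum = 64

64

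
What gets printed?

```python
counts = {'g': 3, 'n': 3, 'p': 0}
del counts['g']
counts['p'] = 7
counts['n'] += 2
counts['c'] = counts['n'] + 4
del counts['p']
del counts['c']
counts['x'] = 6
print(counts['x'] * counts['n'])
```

30

del 'g' → {'n': 3, 'p': 0}
counts['p'] = 7 → {'n': 3, 'p': 7}
counts['n'] = 3+2 = 5 → {'n': 5, 'p': 7}
counts['c'] = counts['n']+4 = 9 → {'n': 5, 'p': 7, 'c': 9}
del 'p' → {'n': 5, 'c': 9}
del 'c' → {'n': 5}
counts['x'] = 6 → {'n': 5, 'x': 6}
counts['x']*counts['n'] = 6*5 = 30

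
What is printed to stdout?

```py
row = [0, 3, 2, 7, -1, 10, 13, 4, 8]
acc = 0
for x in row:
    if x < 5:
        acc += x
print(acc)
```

8

x=0: <5, acc = 0+0 = 0
x=3: <5, acc = 0+3 = 3
x=2: <5, acc = 3+2 = 5
x=7: not <5
x=-1: <5, acc = 5+(-1) = 4
x=10: not <5
x=13: not <5
x=4: <5, acc = 4+4 = 8
x=8: not <5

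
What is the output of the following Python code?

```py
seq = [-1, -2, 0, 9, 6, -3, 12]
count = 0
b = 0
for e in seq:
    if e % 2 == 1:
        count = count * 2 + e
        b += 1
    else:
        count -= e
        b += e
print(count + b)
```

14

e=-1: odd, count = 0*2+(-1) = -1; b=1
e=-2: not odd, count = (-1)-(-2) = 1; b=-1
e=0: not odd, count = 1-0 = 1; b=-1
e=9: odd, count = 1*2+9 = 11; b=0
e=6: not odd, count = 11-6 = 5; b=6
e=-3: odd, count = 5*2+(-3) = 7; b=7
e=12: not odd, count = 7-12 = -5; b=19
count+b = (-5)+19 = 14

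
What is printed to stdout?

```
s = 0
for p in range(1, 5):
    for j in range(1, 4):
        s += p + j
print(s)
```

p=1,j=1: s = 0+2 = 2
p=1,j=2: s = 2+3 = 5
p=1,j=3: s = 5+4 = 9
p=2,j=1: s = 9+3 = 12
p=2,j=2: s = 12+4 = 16
p=2,j=3: s = 16+5 = 21
p=3,j=1: s = 21+4 = 25
p=3,j=2: s = 25+5 = 30
p=3,j=3: s = 30+6 = 36
p=4,j=1: s = 36+5 = 41
p=4,j=2: s = 41+6 = 47
p=4,j=3: s = 47+7 = 54

54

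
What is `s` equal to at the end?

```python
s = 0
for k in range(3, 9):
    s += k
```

33

k=3: s = 0+3 = 3
k=4: s = 3+4 = 7
k=5: s = 7+5 = 12
k=6: s = 12+6 = 18
k=7: s = 18+7 = 25
k=8: s = 25+8 = 33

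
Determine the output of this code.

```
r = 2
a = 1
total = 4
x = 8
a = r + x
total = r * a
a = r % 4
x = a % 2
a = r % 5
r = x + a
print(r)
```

a = 2+8 = 10
total = 2*10 = 20
a = 2%4 = 2
x = 2%2 = 0
a = 2%5 = 2
r = 0+2 = 2

2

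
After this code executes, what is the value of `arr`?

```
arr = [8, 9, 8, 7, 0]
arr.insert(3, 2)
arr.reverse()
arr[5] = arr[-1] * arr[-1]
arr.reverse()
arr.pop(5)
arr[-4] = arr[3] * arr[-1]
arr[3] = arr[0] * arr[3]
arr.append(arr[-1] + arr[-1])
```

insert 2 at 3 → [8, 9, 8, 2, 7, 0]
reverse → [0, 7, 2, 8, 9, 8]
arr[5] = arr[-1]*arr[-1] = 8*8 = 64 → [0, 7, 2, 8, 9, 64]
reverse → [64, 9, 8, 2, 7, 0]
pop(5) removes 0 → [64, 9, 8, 2, 7]
arr[-4] = arr[3]*arr[-1] = 2*7 = 14 → [64, 14, 8, 2, 7]
arr[3] = arr[0]*arr[3] = 64*2 = 128 → [64, 14, 8, 128, 7]
append arr[-1]+arr[-1] = 7+7 = 14 → [64, 14, 8, 128, 7, 14]

[64, 14, 8, 128, 7, 14]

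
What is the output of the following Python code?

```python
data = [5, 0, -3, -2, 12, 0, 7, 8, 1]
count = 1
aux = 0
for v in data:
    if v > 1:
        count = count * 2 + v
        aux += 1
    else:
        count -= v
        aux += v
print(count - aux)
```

165

v=5: >1, count = 1*2+5 = 7; aux=1
v=0: not >1, count = 7-0 = 7; aux=1
v=-3: not >1, count = 7-(-3) = 10; aux=-2
v=-2: not >1, count = 10-(-2) = 12; aux=-4
v=12: >1, count = 12*2+12 = 36; aux=-3
v=0: not >1, count = 36-0 = 36; aux=-3
v=7: >1, count = 36*2+7 = 79; aux=-2
v=8: >1, count = 79*2+8 = 166; aux=-1
v=1: not >1, count = 166-1 = 165; aux=0
count-aux = 165-0 = 165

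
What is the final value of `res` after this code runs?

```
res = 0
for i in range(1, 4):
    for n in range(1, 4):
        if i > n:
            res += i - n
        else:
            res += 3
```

i=1,n=1: not 1>1, res = 0+3 = 3
i=1,n=2: not 1>2, res = 3+3 = 6
i=1,n=3: not 1>3, res = 6+3 = 9
i=2,n=1: 2>1, res = 9+1 = 10
i=2,n=2: not 2>2, res = 10+3 = 13
i=2,n=3: not 2>3, res = 13+3 = 16
i=3,n=1: 3>1, res = 16+2 = 18
i=3,n=2: 3>2, res = 18+1 = 19
i=3,n=3: not 3>3, res = 19+3 = 22

22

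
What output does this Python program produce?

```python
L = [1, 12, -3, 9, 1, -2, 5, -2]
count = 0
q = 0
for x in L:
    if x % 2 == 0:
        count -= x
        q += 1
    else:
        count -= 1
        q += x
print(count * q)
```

x=1: not even, count = 0-1 = -1; q=1
x=12: even, count = (-1)-12 = -13; q=2
x=-3: not even, count = (-13)-1 = -14; q=-1
x=9: not even, count = (-14)-1 = -15; q=8
x=1: not even, count = (-15)-1 = -16; q=9
x=-2: even, count = (-16)-(-2) = -14; q=10
x=5: not even, count = (-14)-1 = -15; q=15
x=-2: even, count = (-15)-(-2) = -13; q=16
count*q = (-13)*16 = -208

-208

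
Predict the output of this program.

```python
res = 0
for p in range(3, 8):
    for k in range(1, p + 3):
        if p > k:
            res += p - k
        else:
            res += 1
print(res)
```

p=3,k=1: 3>1, res = 0+2 = 2
p=3,k=2: 3>2, res = 2+1 = 3
p=3,k=3: not 3>3, res = 3+1 = 4
p=3,k=4: not 3>4, res = 4+1 = 5
p=3,k=5: not 3>5, res = 5+1 = 6
p=4,k=1: 4>1, res = 6+3 = 9
p=4,k=2: 4>2, res = 9+2 = 11
p=4,k=3: 4>3, res = 11+1 = 12
p=4,k=4: not 4>4, res = 12+1 = 13
p=4,k=5: not 4>5, res = 13+1 = 14
p=4,k=6: not 4>6, res = 14+1 = 15
p=5,k=1: 5>1, res = 15+4 = 19
p=5,k=2: 5>2, res = 19+3 = 22
p=5,k=3: 5>3, res = 22+2 = 24
p=5,k=4: 5>4, res = 24+1 = 25
p=5,k=5: not 5>5, res = 25+1 = 26
p=5,k=6: not 5>6, res = 26+1 = 27
p=5,k=7: not 5>7, res = 27+1 = 28
p=6,k=1: 6>1, res = 28+5 = 33
p=6,k=2: 6>2, res = 33+4 = 37
p=6,k=3: 6>3, res = 37+3 = 40
p=6,k=4: 6>4, res = 40+2 = 42
p=6,k=5: 6>5, res = 42+1 = 43
p=6,k=6: not 6>6, res = 43+1 = 44
p=6,k=7: not 6>7, res = 44+1 = 45
p=6,k=8: not 6>8, res = 45+1 = 46
p=7,k=1: 7>1, res = 46+6 = 52
p=7,k=2: 7>2, res = 52+5 = 57
p=7,k=3: 7>3, res = 57+4 = 61
p=7,k=4: 7>4, res = 61+3 = 64
p=7,k=5: 7>5, res = 64+2 = 66
p=7,k=6: 7>6, res = 66+1 = 67
p=7,k=7: not 7>7, res = 67+1 = 68
p=7,k=8: not 7>8, res = 68+1 = 69
p=7,k=9: not 7>9, res = 69+1 = 70

70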